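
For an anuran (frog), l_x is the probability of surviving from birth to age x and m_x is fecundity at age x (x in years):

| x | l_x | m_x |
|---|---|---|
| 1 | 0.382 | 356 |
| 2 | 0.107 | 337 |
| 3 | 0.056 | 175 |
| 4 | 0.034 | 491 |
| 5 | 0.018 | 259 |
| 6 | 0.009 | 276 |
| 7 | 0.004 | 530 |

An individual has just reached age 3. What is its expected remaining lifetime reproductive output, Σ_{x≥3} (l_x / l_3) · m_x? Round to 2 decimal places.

638.57

l_3 = 0.056. Conditional survival from age 3 to x is l_x / l_3.
  x=3: (0.056/0.056) × 175 = 175.0000
  x=4: (0.034/0.056) × 491 = 298.1071
  x=5: (0.018/0.056) × 259 = 83.2500
  x=6: (0.009/0.056) × 276 = 44.3571
  x=7: (0.004/0.056) × 530 = 37.8571
Sum = 175.0000 + 298.1071 + 83.2500 + 44.3571 + 37.8571 = 638.5714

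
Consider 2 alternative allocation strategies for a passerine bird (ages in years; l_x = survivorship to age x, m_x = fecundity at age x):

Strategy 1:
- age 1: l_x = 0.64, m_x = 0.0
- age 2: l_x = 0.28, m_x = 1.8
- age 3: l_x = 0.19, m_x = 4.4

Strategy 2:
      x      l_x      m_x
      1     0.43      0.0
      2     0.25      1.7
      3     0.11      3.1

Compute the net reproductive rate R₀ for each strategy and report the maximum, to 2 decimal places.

1.34

Strategy 1: R₀ = 0.64×0.0 + 0.28×1.8 + 0.19×4.4 = 1.3400
Strategy 2: R₀ = 0.43×0.0 + 0.25×1.7 + 0.11×3.1 = 0.7660
Highest R₀: strategy 1 with 1.3400.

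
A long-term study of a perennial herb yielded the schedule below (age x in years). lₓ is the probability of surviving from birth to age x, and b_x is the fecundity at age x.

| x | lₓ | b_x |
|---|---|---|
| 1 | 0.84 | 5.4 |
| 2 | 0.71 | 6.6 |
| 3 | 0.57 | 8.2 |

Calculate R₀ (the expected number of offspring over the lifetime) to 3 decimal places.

R₀ = Σ lₓ b_x:
  age 1: 0.84 × 5.4 = 4.5360
  age 2: 0.71 × 6.6 = 4.6860
  age 3: 0.57 × 8.2 = 4.6740
R₀ = 4.5360 + 4.6860 + 4.6740 = 13.8960

13.896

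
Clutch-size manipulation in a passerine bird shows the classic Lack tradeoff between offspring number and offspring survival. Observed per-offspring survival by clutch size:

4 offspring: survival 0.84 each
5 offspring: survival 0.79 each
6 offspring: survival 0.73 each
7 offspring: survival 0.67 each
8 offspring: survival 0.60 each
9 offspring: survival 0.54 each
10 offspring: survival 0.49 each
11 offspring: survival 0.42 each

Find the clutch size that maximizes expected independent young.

Expected independent young = c × s(c):
  c=4: 4 × 0.84 = 3.360
  c=5: 5 × 0.79 = 3.950
  c=6: 6 × 0.73 = 4.380
  c=7: 7 × 0.67 = 4.690
  c=8: 8 × 0.60 = 4.800
  c=9: 9 × 0.54 = 4.860
  c=10: 10 × 0.49 = 4.900
  c=11: 11 × 0.42 = 4.620
Maximum at c = 10 (4.900 independent young).

10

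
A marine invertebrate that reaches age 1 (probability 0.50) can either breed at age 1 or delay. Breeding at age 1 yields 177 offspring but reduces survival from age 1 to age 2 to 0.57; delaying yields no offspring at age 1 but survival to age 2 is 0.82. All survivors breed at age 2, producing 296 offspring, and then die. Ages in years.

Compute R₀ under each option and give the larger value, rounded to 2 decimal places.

172.86

breed at age 1: R₀ = 0.50 × (177 + 0.57 × 296) = 0.50 × 345.7200 = 172.8600
delay to age 2: R₀ = 0.50 × (0.82 × 296) = 0.50 × 242.7200 = 121.3600
Higher: breed at age 1 (172.8600).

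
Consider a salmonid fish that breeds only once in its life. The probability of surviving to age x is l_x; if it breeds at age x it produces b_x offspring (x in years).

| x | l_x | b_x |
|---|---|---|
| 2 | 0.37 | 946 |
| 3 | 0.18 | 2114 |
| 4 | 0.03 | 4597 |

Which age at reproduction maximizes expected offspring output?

3

Expected offspring if breeding at age x = l_x × b_x:
  age 2: 0.37 × 946 = 350.020
  age 3: 0.18 × 2114 = 380.520
  age 4: 0.03 × 4597 = 137.910
Maximum at age 3 (380.520).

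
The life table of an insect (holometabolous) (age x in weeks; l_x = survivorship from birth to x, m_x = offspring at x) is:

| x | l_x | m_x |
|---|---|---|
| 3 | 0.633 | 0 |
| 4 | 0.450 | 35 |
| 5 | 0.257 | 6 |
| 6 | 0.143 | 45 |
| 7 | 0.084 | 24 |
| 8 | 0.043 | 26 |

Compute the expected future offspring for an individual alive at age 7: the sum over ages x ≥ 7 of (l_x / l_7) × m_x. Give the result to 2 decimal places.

37.31

l_7 = 0.084. Conditional survival from age 7 to x is l_x / l_7.
  x=7: (0.084/0.084) × 24 = 24.0000
  x=8: (0.043/0.084) × 26 = 13.3095
Sum = 24.0000 + 13.3095 = 37.3095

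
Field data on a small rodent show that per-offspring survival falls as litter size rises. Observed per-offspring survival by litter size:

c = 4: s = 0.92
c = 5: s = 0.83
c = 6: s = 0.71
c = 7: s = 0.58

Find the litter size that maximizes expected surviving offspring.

6

Expected surviving offspring = c × s(c):
  c=4: 4 × 0.92 = 3.680
  c=5: 5 × 0.83 = 4.150
  c=6: 6 × 0.71 = 4.260
  c=7: 7 × 0.58 = 4.060
Maximum at c = 6 (4.260 surviving offspring).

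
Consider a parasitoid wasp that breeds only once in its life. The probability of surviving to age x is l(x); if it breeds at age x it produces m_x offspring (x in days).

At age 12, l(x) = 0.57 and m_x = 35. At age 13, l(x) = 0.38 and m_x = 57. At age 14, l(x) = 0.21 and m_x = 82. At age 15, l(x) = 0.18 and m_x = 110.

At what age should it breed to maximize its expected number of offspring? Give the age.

Expected offspring if breeding at age x = l(x) × m_x:
  age 12: 0.57 × 35 = 19.950
  age 13: 0.38 × 57 = 21.660
  age 14: 0.21 × 82 = 17.220
  age 15: 0.18 × 110 = 19.800
Maximum at age 13 (21.660).

13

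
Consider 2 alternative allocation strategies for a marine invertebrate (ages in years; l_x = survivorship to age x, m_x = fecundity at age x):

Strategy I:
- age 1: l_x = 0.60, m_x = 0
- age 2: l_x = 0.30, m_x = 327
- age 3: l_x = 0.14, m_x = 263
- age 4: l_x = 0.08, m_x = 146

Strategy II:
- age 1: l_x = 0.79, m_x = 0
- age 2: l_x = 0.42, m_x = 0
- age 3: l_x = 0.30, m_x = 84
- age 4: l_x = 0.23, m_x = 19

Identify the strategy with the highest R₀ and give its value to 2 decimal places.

146.60

Strategy I: R₀ = 0.60×0 + 0.30×327 + 0.14×263 + 0.08×146 = 146.6000
Strategy II: R₀ = 0.79×0 + 0.42×0 + 0.30×84 + 0.23×19 = 29.5700
Highest R₀: strategy I with 146.6000.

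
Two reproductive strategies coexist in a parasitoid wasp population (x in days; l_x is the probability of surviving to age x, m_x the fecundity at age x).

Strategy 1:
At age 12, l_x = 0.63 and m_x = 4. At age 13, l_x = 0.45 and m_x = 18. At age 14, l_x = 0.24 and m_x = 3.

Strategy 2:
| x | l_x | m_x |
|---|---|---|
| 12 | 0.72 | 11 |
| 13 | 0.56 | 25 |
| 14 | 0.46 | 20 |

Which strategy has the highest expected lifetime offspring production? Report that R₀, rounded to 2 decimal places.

Strategy 1: R₀ = 0.63×4 + 0.45×18 + 0.24×3 = 11.3400
Strategy 2: R₀ = 0.72×11 + 0.56×25 + 0.46×20 = 31.1200
Highest R₀: strategy 2 with 31.1200.

31.12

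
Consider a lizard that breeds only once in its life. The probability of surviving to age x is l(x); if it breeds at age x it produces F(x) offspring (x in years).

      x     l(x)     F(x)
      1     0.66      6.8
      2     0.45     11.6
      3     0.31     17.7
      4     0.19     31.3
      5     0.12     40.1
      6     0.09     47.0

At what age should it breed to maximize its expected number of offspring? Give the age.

4

Expected offspring if breeding at age x = l(x) × F(x):
  age 1: 0.66 × 6.8 = 4.488
  age 2: 0.45 × 11.6 = 5.220
  age 3: 0.31 × 17.7 = 5.487
  age 4: 0.19 × 31.3 = 5.947
  age 5: 0.12 × 40.1 = 4.812
  age 6: 0.09 × 47.0 = 4.230
Maximum at age 4 (5.947).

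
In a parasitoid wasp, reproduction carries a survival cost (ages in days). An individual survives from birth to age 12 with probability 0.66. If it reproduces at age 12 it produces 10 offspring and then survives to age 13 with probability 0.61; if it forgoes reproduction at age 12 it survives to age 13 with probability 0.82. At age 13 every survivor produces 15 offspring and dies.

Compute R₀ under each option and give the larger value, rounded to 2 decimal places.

breed at age 12: R₀ = 0.66 × (10 + 0.61 × 15) = 0.66 × 19.1500 = 12.6390
delay to age 13: R₀ = 0.66 × (0.82 × 15) = 0.66 × 12.3000 = 8.1180
Higher: breed at age 12 (12.6390).

12.64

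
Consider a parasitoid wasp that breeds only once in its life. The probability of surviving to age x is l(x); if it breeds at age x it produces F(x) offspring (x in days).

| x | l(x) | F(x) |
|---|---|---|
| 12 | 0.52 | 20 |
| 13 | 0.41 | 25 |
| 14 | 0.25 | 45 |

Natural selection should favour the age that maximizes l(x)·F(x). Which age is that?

Expected offspring if breeding at age x = l(x) × F(x):
  age 12: 0.52 × 20 = 10.400
  age 13: 0.41 × 25 = 10.250
  age 14: 0.25 × 45 = 11.250
Maximum at age 14 (11.250).

14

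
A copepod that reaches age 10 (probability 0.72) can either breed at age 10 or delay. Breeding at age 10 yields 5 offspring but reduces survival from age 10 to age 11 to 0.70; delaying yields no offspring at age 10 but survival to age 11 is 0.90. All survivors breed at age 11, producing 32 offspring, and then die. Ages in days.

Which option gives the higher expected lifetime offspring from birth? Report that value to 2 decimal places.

20.74

breed at age 10: R₀ = 0.72 × (5 + 0.70 × 32) = 0.72 × 27.4000 = 19.7280
delay to age 11: R₀ = 0.72 × (0.90 × 32) = 0.72 × 28.8000 = 20.7360
Higher: delay to age 11 (20.7360).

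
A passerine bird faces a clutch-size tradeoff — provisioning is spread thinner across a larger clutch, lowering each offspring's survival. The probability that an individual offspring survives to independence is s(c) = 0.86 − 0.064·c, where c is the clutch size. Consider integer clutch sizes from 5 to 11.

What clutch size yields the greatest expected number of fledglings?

Expected fledglings = c × s(c):
  c=5: 5 × 0.540 = 2.700
  c=6: 6 × 0.476 = 2.856
  c=7: 7 × 0.412 = 2.884
  c=8: 8 × 0.348 = 2.784
  c=9: 9 × 0.284 = 2.556
  c=10: 10 × 0.220 = 2.200
  c=11: 11 × 0.156 = 1.716
Maximum at c = 7 (2.884 fledglings).

7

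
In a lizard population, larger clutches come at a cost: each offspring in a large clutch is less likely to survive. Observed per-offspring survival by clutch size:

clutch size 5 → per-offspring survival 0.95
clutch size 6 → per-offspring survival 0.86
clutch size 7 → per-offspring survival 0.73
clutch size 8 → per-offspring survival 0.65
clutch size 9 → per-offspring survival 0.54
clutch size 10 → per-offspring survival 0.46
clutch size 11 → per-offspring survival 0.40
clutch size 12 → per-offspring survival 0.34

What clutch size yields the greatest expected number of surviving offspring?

Expected surviving offspring = c × s(c):
  c=5: 5 × 0.95 = 4.750
  c=6: 6 × 0.86 = 5.160
  c=7: 7 × 0.73 = 5.110
  c=8: 8 × 0.65 = 5.200
  c=9: 9 × 0.54 = 4.860
  c=10: 10 × 0.46 = 4.600
  c=11: 11 × 0.40 = 4.400
  c=12: 12 × 0.34 = 4.080
Maximum at c = 8 (5.200 surviving offspring).

8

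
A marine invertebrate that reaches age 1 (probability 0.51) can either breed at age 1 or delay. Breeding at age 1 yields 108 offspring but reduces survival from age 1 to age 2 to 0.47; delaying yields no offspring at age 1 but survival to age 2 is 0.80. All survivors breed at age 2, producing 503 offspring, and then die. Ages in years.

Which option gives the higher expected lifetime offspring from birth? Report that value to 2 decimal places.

205.22

breed at age 1: R₀ = 0.51 × (108 + 0.47 × 503) = 0.51 × 344.4100 = 175.6491
delay to age 2: R₀ = 0.51 × (0.80 × 503) = 0.51 × 402.4000 = 205.2240
Higher: delay to age 2 (205.2240).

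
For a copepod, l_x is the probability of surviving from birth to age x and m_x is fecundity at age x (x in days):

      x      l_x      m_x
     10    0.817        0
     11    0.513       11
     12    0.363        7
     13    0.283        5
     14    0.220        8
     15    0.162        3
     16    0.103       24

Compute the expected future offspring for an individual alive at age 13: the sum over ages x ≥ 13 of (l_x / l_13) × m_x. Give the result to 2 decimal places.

l_13 = 0.283. Conditional survival from age 13 to x is l_x / l_13.
  x=13: (0.283/0.283) × 5 = 5.0000
  x=14: (0.220/0.283) × 8 = 6.2191
  x=15: (0.162/0.283) × 3 = 1.7173
  x=16: (0.103/0.283) × 24 = 8.7350
Sum = 5.0000 + 6.2191 + 1.7173 + 8.7350 = 21.6714

21.67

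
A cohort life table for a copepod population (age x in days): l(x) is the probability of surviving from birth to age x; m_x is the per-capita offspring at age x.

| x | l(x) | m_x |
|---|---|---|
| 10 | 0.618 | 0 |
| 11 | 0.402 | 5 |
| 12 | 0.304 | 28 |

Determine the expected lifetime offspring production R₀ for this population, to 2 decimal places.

R₀ = Σ l(x) m_x:
  age 10: 0.618 × 0 = 0.0000
  age 11: 0.402 × 5 = 2.0100
  age 12: 0.304 × 28 = 8.5120
R₀ = 0.0000 + 2.0100 + 8.5120 = 10.5220

10.52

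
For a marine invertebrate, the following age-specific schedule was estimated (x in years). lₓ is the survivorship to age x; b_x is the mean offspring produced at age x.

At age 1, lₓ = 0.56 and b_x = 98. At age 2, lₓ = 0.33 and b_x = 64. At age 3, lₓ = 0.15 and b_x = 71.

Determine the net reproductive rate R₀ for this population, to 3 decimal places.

R₀ = Σ lₓ b_x:
  age 1: 0.56 × 98 = 54.8800
  age 2: 0.33 × 64 = 21.1200
  age 3: 0.15 × 71 = 10.6500
R₀ = 54.8800 + 21.1200 + 10.6500 = 86.6500

86.650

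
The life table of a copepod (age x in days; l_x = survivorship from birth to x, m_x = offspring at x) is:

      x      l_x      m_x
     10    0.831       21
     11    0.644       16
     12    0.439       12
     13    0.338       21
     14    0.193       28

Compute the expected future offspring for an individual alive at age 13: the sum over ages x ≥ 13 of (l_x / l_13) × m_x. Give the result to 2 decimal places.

36.99

l_13 = 0.338. Conditional survival from age 13 to x is l_x / l_13.
  x=13: (0.338/0.338) × 21 = 21.0000
  x=14: (0.193/0.338) × 28 = 15.9882
Sum = 21.0000 + 15.9882 = 36.9882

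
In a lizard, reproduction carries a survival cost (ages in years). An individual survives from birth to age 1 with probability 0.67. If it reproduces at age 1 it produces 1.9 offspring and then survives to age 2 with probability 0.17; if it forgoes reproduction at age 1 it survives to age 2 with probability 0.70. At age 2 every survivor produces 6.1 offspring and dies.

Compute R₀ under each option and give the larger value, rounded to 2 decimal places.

breed at age 1: R₀ = 0.67 × (1.9 + 0.17 × 6.1) = 0.67 × 2.9370 = 1.9678
delay to age 2: R₀ = 0.67 × (0.70 × 6.1) = 0.67 × 4.2700 = 2.8609
Higher: delay to age 2 (2.8609).

2.86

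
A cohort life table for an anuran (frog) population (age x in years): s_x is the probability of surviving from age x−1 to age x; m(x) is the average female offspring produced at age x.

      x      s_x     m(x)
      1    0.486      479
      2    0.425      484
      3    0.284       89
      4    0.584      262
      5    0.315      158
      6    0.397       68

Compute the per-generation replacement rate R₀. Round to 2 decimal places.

Survivorship from birth: l_x = s_1·s_2·…·s_x.
  l_1 = 0.48600
  l_2 = 0.20655
  l_3 = 0.05866
  l_4 = 0.03426
  l_5 = 0.01079
  l_6 = 0.00428
R₀ = Σ l_x m(x):
  age 1: 0.48600 × 479 = 232.7940
  age 2: 0.20655 × 484 = 99.9702
  age 3: 0.05866 × 89 = 5.2207
  age 4: 0.03426 × 262 = 8.9761
  age 5: 0.01079 × 158 = 1.7048
  age 6: 0.00428 × 68 = 0.2910
R₀ = 232.7940 + 99.9702 + 5.2207 + 8.9761 + 1.7048 + 0.2910 = 348.9569

348.96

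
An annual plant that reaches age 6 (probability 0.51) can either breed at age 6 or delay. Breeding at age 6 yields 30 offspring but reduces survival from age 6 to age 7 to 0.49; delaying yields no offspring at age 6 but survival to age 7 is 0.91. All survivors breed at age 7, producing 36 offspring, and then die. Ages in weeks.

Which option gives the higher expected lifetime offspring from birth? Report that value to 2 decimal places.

24.30

breed at age 6: R₀ = 0.51 × (30 + 0.49 × 36) = 0.51 × 47.6400 = 24.2964
delay to age 7: R₀ = 0.51 × (0.91 × 36) = 0.51 × 32.7600 = 16.7076
Higher: breed at age 6 (24.2964).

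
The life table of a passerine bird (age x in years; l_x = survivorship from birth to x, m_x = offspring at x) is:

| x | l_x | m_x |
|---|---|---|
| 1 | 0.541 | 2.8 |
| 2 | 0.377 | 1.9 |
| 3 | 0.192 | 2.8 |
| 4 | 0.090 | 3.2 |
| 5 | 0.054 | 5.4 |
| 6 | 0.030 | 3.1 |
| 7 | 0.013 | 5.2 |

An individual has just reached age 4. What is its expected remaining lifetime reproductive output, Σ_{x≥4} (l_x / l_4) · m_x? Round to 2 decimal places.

8.22

l_4 = 0.090. Conditional survival from age 4 to x is l_x / l_4.
  x=4: (0.090/0.090) × 3.2 = 3.2000
  x=5: (0.054/0.090) × 5.4 = 3.2400
  x=6: (0.030/0.090) × 3.1 = 1.0333
  x=7: (0.013/0.090) × 5.2 = 0.7511
Sum = 3.2000 + 3.2400 + 1.0333 + 0.7511 = 8.2244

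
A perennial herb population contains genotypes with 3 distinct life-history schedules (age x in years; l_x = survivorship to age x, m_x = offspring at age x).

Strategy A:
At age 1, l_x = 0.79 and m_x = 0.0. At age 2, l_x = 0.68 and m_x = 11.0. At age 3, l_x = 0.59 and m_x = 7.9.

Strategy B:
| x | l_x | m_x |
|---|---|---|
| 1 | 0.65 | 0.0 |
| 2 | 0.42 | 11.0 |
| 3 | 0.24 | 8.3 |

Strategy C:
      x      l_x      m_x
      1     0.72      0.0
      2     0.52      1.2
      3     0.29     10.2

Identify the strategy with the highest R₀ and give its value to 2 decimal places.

12.14

Strategy A: R₀ = 0.79×0.0 + 0.68×11.0 + 0.59×7.9 = 12.1410
Strategy B: R₀ = 0.65×0.0 + 0.42×11.0 + 0.24×8.3 = 6.6120
Strategy C: R₀ = 0.72×0.0 + 0.52×1.2 + 0.29×10.2 = 3.5820
Highest R₀: strategy A with 12.1410.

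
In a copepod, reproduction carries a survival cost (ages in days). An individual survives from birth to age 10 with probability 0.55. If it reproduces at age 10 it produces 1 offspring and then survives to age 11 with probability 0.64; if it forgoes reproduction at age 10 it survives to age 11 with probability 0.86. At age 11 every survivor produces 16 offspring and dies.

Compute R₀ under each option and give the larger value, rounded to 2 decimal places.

7.57

breed at age 10: R₀ = 0.55 × (1 + 0.64 × 16) = 0.55 × 11.2400 = 6.1820
delay to age 11: R₀ = 0.55 × (0.86 × 16) = 0.55 × 13.7600 = 7.5680
Higher: delay to age 11 (7.5680).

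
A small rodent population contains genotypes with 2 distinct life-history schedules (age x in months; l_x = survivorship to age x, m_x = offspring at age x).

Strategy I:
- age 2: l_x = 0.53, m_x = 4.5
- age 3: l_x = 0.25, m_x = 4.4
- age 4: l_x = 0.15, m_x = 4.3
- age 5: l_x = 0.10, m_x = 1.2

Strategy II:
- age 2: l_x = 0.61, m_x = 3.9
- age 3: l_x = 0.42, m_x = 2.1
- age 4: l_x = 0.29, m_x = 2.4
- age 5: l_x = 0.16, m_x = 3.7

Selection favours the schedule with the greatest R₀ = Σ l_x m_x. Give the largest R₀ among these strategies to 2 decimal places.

4.55

Strategy I: R₀ = 0.53×4.5 + 0.25×4.4 + 0.15×4.3 + 0.10×1.2 = 4.2500
Strategy II: R₀ = 0.61×3.9 + 0.42×2.1 + 0.29×2.4 + 0.16×3.7 = 4.5490
Highest R₀: strategy II with 4.5490.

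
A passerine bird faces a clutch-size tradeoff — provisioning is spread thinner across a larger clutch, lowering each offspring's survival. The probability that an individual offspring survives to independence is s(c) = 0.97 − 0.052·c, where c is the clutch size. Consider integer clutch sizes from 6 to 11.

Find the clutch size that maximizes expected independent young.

9

Expected independent young = c × s(c):
  c=6: 6 × 0.658 = 3.948
  c=7: 7 × 0.606 = 4.242
  c=8: 8 × 0.554 = 4.432
  c=9: 9 × 0.502 = 4.518
  c=10: 10 × 0.450 = 4.500
  c=11: 11 × 0.398 = 4.378
Maximum at c = 9 (4.518 independent young).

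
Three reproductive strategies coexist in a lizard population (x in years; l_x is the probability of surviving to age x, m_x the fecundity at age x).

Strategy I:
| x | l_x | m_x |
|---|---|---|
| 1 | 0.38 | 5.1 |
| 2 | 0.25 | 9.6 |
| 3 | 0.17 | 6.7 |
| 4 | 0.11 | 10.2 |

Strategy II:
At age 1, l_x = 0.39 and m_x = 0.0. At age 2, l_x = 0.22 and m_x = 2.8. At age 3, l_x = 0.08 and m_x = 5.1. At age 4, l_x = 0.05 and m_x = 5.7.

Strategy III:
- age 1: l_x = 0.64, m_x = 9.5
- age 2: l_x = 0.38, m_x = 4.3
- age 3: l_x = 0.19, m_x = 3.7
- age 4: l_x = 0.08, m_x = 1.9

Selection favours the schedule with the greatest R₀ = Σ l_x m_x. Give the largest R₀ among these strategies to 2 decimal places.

Strategy I: R₀ = 0.38×5.1 + 0.25×9.6 + 0.17×6.7 + 0.11×10.2 = 6.5990
Strategy II: R₀ = 0.39×0.0 + 0.22×2.8 + 0.08×5.1 + 0.05×5.7 = 1.3090
Strategy III: R₀ = 0.64×9.5 + 0.38×4.3 + 0.19×3.7 + 0.08×1.9 = 8.5690
Highest R₀: strategy III with 8.5690.

8.57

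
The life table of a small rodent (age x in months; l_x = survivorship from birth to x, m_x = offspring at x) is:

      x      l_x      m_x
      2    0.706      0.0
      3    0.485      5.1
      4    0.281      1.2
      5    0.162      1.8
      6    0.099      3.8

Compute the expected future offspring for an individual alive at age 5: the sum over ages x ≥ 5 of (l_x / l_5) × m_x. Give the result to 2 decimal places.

4.12

l_5 = 0.162. Conditional survival from age 5 to x is l_x / l_5.
  x=5: (0.162/0.162) × 1.8 = 1.8000
  x=6: (0.099/0.162) × 3.8 = 2.3222
Sum = 1.8000 + 2.3222 = 4.1222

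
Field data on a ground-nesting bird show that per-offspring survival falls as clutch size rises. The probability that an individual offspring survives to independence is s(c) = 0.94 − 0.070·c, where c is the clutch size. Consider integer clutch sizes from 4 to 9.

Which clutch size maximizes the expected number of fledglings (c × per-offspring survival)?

7

Expected fledglings = c × s(c):
  c=4: 4 × 0.660 = 2.640
  c=5: 5 × 0.590 = 2.950
  c=6: 6 × 0.520 = 3.120
  c=7: 7 × 0.450 = 3.150
  c=8: 8 × 0.380 = 3.040
  c=9: 9 × 0.310 = 2.790
Maximum at c = 7 (3.150 fledglings).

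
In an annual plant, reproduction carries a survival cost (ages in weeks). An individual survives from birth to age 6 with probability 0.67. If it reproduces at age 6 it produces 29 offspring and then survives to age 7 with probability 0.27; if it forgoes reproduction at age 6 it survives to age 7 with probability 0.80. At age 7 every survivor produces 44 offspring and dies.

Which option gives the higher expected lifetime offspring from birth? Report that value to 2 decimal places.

breed at age 6: R₀ = 0.67 × (29 + 0.27 × 44) = 0.67 × 40.8800 = 27.3896
delay to age 7: R₀ = 0.67 × (0.80 × 44) = 0.67 × 35.2000 = 23.5840
Higher: breed at age 6 (27.3896).

27.39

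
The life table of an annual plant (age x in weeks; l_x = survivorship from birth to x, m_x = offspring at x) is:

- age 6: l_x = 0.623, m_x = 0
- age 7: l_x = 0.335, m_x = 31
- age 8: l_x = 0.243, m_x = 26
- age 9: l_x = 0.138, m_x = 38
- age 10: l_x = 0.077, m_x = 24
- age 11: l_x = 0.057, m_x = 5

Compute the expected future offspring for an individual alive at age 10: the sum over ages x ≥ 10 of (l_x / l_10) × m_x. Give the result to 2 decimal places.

l_10 = 0.077. Conditional survival from age 10 to x is l_x / l_10.
  x=10: (0.077/0.077) × 24 = 24.0000
  x=11: (0.057/0.077) × 5 = 3.7013
Sum = 24.0000 + 3.7013 = 27.7013

27.70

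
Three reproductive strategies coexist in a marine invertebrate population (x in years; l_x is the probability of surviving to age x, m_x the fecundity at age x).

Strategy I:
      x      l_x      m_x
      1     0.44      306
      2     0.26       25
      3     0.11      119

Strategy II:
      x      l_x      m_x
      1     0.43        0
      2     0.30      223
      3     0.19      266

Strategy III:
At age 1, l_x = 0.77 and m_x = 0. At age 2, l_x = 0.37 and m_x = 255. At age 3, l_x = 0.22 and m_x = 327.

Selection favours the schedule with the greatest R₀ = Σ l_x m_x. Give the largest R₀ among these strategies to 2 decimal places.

Strategy I: R₀ = 0.44×306 + 0.26×25 + 0.11×119 = 154.2300
Strategy II: R₀ = 0.43×0 + 0.30×223 + 0.19×266 = 117.4400
Strategy III: R₀ = 0.77×0 + 0.37×255 + 0.22×327 = 166.2900
Highest R₀: strategy III with 166.2900.

166.29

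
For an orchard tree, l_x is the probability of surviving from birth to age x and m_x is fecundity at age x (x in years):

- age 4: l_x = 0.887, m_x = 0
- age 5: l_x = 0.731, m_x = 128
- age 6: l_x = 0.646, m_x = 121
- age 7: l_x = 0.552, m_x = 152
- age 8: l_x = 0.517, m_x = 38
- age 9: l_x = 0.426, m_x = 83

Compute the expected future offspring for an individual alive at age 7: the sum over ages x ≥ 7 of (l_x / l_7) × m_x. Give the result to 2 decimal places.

251.64

l_7 = 0.552. Conditional survival from age 7 to x is l_x / l_7.
  x=7: (0.552/0.552) × 152 = 152.0000
  x=8: (0.517/0.552) × 38 = 35.5906
  x=9: (0.426/0.552) × 83 = 64.0543
Sum = 152.0000 + 35.5906 + 64.0543 = 251.6449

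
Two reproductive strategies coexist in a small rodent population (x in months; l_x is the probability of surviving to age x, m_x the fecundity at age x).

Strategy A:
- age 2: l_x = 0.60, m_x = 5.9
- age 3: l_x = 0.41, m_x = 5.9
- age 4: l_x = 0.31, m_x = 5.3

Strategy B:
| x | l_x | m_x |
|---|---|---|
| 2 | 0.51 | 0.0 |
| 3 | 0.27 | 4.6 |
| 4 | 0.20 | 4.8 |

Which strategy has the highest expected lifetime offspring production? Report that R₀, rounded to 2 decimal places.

Strategy A: R₀ = 0.60×5.9 + 0.41×5.9 + 0.31×5.3 = 7.6020
Strategy B: R₀ = 0.51×0.0 + 0.27×4.6 + 0.20×4.8 = 2.2020
Highest R₀: strategy A with 7.6020.

7.60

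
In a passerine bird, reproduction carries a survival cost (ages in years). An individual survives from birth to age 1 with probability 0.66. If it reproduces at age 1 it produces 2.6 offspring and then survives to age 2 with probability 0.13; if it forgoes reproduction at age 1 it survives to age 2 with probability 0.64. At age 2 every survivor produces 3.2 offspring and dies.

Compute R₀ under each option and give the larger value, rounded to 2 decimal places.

breed at age 1: R₀ = 0.66 × (2.6 + 0.13 × 3.2) = 0.66 × 3.0160 = 1.9906
delay to age 2: R₀ = 0.66 × (0.64 × 3.2) = 0.66 × 2.0480 = 1.3517
Higher: breed at age 1 (1.9906).

1.99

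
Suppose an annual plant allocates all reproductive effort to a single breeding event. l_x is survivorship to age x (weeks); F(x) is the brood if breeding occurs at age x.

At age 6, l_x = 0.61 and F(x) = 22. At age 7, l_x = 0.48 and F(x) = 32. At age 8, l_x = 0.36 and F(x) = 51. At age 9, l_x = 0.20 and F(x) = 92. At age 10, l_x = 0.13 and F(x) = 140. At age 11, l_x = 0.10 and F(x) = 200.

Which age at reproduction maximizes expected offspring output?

Expected offspring if breeding at age x = l_x × F(x):
  age 6: 0.61 × 22 = 13.420
  age 7: 0.48 × 32 = 15.360
  age 8: 0.36 × 51 = 18.360
  age 9: 0.20 × 92 = 18.400
  age 10: 0.13 × 140 = 18.200
  age 11: 0.10 × 200 = 20.000
Maximum at age 11 (20.000).

11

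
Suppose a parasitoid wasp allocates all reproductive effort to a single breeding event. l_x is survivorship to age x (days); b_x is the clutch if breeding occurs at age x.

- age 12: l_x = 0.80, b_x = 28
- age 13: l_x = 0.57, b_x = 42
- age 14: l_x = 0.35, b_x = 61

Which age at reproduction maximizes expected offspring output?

Expected offspring if breeding at age x = l_x × b_x:
  age 12: 0.80 × 28 = 22.400
  age 13: 0.57 × 42 = 23.940
  age 14: 0.35 × 61 = 21.350
Maximum at age 13 (23.940).

13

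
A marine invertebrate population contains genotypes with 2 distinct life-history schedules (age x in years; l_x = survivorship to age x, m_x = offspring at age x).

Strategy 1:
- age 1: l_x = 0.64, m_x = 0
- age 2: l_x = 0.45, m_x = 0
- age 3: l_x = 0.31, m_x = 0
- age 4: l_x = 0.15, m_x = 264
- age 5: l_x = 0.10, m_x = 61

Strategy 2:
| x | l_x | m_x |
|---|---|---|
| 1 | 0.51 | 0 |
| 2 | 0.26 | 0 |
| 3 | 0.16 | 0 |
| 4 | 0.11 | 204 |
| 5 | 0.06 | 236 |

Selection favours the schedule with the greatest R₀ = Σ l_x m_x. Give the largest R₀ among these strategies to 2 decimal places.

Strategy 1: R₀ = 0.64×0 + 0.45×0 + 0.31×0 + 0.15×264 + 0.10×61 = 45.7000
Strategy 2: R₀ = 0.51×0 + 0.26×0 + 0.16×0 + 0.11×204 + 0.06×236 = 36.6000
Highest R₀: strategy 1 with 45.7000.

45.70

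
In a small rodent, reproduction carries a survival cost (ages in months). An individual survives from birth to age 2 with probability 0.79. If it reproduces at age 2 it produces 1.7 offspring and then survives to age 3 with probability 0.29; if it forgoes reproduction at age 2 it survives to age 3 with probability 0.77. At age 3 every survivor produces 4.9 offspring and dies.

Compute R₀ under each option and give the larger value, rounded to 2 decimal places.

2.98

breed at age 2: R₀ = 0.79 × (1.7 + 0.29 × 4.9) = 0.79 × 3.1210 = 2.4656
delay to age 3: R₀ = 0.79 × (0.77 × 4.9) = 0.79 × 3.7730 = 2.9807
Higher: delay to age 3 (2.9807).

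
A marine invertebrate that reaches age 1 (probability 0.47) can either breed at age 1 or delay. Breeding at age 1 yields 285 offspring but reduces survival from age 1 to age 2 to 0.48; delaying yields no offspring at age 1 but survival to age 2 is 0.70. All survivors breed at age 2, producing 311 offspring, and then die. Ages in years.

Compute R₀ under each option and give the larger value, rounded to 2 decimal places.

breed at age 1: R₀ = 0.47 × (285 + 0.48 × 311) = 0.47 × 434.2800 = 204.1116
delay to age 2: R₀ = 0.47 × (0.70 × 311) = 0.47 × 217.7000 = 102.3190
Higher: breed at age 1 (204.1116).

204.11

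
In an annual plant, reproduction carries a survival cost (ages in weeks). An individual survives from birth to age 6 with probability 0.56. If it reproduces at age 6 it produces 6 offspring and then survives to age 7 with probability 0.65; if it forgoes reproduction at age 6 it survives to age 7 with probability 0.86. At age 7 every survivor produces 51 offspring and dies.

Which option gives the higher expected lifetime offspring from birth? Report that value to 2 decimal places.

24.56

breed at age 6: R₀ = 0.56 × (6 + 0.65 × 51) = 0.56 × 39.1500 = 21.9240
delay to age 7: R₀ = 0.56 × (0.86 × 51) = 0.56 × 43.8600 = 24.5616
Higher: delay to age 7 (24.5616).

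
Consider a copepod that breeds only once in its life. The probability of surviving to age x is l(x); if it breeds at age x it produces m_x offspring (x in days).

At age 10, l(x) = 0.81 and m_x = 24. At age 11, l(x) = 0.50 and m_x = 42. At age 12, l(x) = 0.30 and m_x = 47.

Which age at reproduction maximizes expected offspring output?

11

Expected offspring if breeding at age x = l(x) × m_x:
  age 10: 0.81 × 24 = 19.440
  age 11: 0.50 × 42 = 21.000
  age 12: 0.30 × 47 = 14.100
Maximum at age 11 (21.000).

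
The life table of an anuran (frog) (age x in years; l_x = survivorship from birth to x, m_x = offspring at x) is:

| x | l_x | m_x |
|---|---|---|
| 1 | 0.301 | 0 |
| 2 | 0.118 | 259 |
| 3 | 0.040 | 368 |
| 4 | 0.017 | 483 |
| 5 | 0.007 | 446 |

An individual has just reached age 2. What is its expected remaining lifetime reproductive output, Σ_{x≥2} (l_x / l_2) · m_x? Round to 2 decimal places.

l_2 = 0.118. Conditional survival from age 2 to x is l_x / l_2.
  x=2: (0.118/0.118) × 259 = 259.0000
  x=3: (0.040/0.118) × 368 = 124.7458
  x=4: (0.017/0.118) × 483 = 69.5847
  x=5: (0.007/0.118) × 446 = 26.4576
Sum = 259.0000 + 124.7458 + 69.5847 + 26.4576 = 479.7881

479.79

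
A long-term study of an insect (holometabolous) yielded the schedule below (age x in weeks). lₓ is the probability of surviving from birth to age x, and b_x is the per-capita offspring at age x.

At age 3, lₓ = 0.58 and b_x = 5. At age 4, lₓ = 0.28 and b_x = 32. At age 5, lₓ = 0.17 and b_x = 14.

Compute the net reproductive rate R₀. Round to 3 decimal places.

14.240

R₀ = Σ lₓ b_x:
  age 3: 0.58 × 5 = 2.9000
  age 4: 0.28 × 32 = 8.9600
  age 5: 0.17 × 14 = 2.3800
R₀ = 2.9000 + 8.9600 + 2.3800 = 14.2400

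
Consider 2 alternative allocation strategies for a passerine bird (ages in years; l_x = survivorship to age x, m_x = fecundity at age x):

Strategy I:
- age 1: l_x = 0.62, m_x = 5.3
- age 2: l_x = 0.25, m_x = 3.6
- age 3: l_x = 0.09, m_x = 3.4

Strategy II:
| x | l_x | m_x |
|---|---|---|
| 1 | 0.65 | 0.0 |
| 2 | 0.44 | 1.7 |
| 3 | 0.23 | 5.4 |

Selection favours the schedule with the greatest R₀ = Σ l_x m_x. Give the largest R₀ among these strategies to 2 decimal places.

Strategy I: R₀ = 0.62×5.3 + 0.25×3.6 + 0.09×3.4 = 4.4920
Strategy II: R₀ = 0.65×0.0 + 0.44×1.7 + 0.23×5.4 = 1.9900
Highest R₀: strategy I with 4.4920.

4.49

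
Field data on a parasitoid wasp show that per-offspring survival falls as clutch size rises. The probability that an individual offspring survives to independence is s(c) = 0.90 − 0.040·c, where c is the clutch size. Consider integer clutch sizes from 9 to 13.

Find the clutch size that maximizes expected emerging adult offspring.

11

Expected emerging adult offspring = c × s(c):
  c=9: 9 × 0.540 = 4.860
  c=10: 10 × 0.500 = 5.000
  c=11: 11 × 0.460 = 5.060
  c=12: 12 × 0.420 = 5.040
  c=13: 13 × 0.380 = 4.940
Maximum at c = 11 (5.060 emerging adult offspring).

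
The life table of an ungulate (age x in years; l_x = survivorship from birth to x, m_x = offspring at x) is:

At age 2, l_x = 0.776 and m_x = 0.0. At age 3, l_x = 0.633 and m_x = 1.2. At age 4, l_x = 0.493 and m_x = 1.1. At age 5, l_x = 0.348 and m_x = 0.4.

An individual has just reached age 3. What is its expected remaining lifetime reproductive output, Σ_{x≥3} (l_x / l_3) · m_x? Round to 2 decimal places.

l_3 = 0.633. Conditional survival from age 3 to x is l_x / l_3.
  x=3: (0.633/0.633) × 1.2 = 1.2000
  x=4: (0.493/0.633) × 1.1 = 0.8567
  x=5: (0.348/0.633) × 0.4 = 0.2199
Sum = 1.2000 + 0.8567 + 0.2199 = 2.2766

2.28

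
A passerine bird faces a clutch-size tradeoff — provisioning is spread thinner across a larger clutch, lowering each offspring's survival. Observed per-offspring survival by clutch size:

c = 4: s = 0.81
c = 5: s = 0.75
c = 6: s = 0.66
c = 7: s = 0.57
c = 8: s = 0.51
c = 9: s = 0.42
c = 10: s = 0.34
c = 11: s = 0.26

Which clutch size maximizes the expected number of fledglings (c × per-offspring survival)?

Expected fledglings = c × s(c):
  c=4: 4 × 0.81 = 3.240
  c=5: 5 × 0.75 = 3.750
  c=6: 6 × 0.66 = 3.960
  c=7: 7 × 0.57 = 3.990
  c=8: 8 × 0.51 = 4.080
  c=9: 9 × 0.42 = 3.780
  c=10: 10 × 0.34 = 3.400
  c=11: 11 × 0.26 = 2.860
Maximum at c = 8 (4.080 fledglings).

8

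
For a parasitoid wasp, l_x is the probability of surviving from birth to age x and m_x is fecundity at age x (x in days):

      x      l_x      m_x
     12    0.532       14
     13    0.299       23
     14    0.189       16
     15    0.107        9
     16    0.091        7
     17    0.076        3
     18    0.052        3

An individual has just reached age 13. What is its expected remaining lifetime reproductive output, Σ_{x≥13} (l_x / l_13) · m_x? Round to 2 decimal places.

39.75

l_13 = 0.299. Conditional survival from age 13 to x is l_x / l_13.
  x=13: (0.299/0.299) × 23 = 23.0000
  x=14: (0.189/0.299) × 16 = 10.1137
  x=15: (0.107/0.299) × 9 = 3.2207
  x=16: (0.091/0.299) × 7 = 2.1304
  x=17: (0.076/0.299) × 3 = 0.7625
  x=18: (0.052/0.299) × 3 = 0.5217
Sum = 23.0000 + 10.1137 + 3.2207 + 2.1304 + 0.7625 + 0.5217 = 39.7492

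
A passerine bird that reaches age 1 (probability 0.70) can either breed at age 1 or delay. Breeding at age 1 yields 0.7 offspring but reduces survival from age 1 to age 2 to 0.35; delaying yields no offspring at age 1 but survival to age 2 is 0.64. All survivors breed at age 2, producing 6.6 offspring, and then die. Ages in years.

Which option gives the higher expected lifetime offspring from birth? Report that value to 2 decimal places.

2.96

breed at age 1: R₀ = 0.70 × (0.7 + 0.35 × 6.6) = 0.70 × 3.0100 = 2.1070
delay to age 2: R₀ = 0.70 × (0.64 × 6.6) = 0.70 × 4.2240 = 2.9568
Higher: delay to age 2 (2.9568).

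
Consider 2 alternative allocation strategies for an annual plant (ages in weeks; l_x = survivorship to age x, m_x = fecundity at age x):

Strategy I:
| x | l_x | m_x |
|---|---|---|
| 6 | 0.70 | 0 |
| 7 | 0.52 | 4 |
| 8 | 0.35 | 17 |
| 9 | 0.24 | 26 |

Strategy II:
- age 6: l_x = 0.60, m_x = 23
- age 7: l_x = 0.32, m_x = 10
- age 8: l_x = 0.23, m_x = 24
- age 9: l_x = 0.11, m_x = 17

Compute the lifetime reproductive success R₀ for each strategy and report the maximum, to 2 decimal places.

Strategy I: R₀ = 0.70×0 + 0.52×4 + 0.35×17 + 0.24×26 = 14.2700
Strategy II: R₀ = 0.60×23 + 0.32×10 + 0.23×24 + 0.11×17 = 24.3900
Highest R₀: strategy II with 24.3900.

24.39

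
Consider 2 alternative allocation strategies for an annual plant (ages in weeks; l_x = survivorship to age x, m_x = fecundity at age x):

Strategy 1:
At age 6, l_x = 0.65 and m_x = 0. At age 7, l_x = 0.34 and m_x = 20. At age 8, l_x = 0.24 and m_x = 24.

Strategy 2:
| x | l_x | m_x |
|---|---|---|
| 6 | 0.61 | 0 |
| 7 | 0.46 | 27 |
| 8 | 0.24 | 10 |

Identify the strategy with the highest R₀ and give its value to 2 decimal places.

Strategy 1: R₀ = 0.65×0 + 0.34×20 + 0.24×24 = 12.5600
Strategy 2: R₀ = 0.61×0 + 0.46×27 + 0.24×10 = 14.8200
Highest R₀: strategy 2 with 14.8200.

14.82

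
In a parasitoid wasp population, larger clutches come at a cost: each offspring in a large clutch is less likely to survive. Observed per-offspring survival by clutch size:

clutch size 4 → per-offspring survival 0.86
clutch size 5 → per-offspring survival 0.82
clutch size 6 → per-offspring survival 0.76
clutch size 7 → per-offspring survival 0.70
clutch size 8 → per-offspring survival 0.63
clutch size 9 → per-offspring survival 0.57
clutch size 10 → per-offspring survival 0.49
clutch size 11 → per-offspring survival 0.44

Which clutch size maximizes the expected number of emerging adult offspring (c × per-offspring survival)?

9

Expected emerging adult offspring = c × s(c):
  c=4: 4 × 0.86 = 3.440
  c=5: 5 × 0.82 = 4.100
  c=6: 6 × 0.76 = 4.560
  c=7: 7 × 0.70 = 4.900
  c=8: 8 × 0.63 = 5.040
  c=9: 9 × 0.57 = 5.130
  c=10: 10 × 0.49 = 4.900
  c=11: 11 × 0.44 = 4.840
Maximum at c = 9 (5.130 emerging adult offspring).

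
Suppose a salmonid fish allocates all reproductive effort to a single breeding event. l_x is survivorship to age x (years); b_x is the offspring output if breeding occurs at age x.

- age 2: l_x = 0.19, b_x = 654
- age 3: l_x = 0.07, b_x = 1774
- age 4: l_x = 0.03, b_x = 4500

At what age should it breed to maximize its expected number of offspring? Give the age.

Expected offspring if breeding at age x = l_x × b_x:
  age 2: 0.19 × 654 = 124.260
  age 3: 0.07 × 1774 = 124.180
  age 4: 0.03 × 4500 = 135.000
Maximum at age 4 (135.000).

4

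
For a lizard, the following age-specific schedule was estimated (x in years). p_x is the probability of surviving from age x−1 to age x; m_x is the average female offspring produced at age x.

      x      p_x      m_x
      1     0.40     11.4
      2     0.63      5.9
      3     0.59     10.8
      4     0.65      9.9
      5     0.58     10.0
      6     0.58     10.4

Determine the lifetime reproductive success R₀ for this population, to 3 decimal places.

Survivorship from birth: l_x = p_1·p_2·…·p_x.
  l_1 = 0.40000
  l_2 = 0.25200
  l_3 = 0.14868
  l_4 = 0.09664
  l_5 = 0.05605
  l_6 = 0.03251
R₀ = Σ l_x m_x:
  age 1: 0.40000 × 11.4 = 4.5600
  age 2: 0.25200 × 5.9 = 1.4868
  age 3: 0.14868 × 10.8 = 1.6057
  age 4: 0.09664 × 9.9 = 0.9567
  age 5: 0.05605 × 10.0 = 0.5605
  age 6: 0.03251 × 10.4 = 0.3381
R₀ = 4.5600 + 1.4868 + 1.6057 + 0.9567 + 0.5605 + 0.3381 = 9.5079

9.508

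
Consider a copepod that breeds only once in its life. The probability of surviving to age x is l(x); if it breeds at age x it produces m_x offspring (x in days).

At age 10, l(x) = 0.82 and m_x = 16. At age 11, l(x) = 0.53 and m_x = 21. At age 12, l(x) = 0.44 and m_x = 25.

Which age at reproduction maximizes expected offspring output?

Expected offspring if breeding at age x = l(x) × m_x:
  age 10: 0.82 × 16 = 13.120
  age 11: 0.53 × 21 = 11.130
  age 12: 0.44 × 25 = 11.000
Maximum at age 10 (13.120).

10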